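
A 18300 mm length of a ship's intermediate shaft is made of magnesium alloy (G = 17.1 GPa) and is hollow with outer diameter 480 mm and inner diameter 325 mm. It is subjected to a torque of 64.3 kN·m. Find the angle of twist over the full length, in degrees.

0.958°

J = π(d_o⁴ − d_i⁴)/32 = π(0.480⁴ − 0.325⁴)/32 = 4.116×10^-3 m⁴.
θ = T·L/(G·J) = 64300 × 18.3 / (17.1×10⁹ × 4.116×10^-3) = 0.01672 rad.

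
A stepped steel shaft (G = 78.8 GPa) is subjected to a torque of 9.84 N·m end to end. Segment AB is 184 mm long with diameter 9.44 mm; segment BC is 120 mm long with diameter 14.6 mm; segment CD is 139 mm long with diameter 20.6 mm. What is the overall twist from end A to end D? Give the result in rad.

J_AB = π(0.00944)⁴/32 = 7.80×10^-10 m⁴; J_BC = π(0.0146)⁴/32 = 4.46×10^-9 m⁴; J_CD = π(0.0206)⁴/32 = 1.77×10^-8 m⁴.
θ = (T/G)·Σ L_i/J_i = (9.840/78.8×10⁹)·(0.184/7.80×10^-10 + 0.120/4.46×10^-9 + 0.139/1.77×10^-8) = 0.03381 rad.

0.0338 rad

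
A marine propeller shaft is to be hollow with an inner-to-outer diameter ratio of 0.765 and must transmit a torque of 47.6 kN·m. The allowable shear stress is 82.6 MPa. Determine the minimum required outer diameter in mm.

165 mm

For a hollow shaft with d_i/d_o = 0.765: τ_max = 16T/(π d_o³ (1−k⁴)), so d_o = [16T/(π τ_allow (1−k⁴))]^(1/3) = [16·47600/(π·8.26×10^7·0.6575)]^(1/3) = 0.1647 m.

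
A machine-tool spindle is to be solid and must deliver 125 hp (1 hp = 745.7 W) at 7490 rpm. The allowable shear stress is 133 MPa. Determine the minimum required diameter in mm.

ω = 2π·7490/60 = 784.4 rad/s, so T = P/ω = 125×745.7 / 784.4 = 118.8 N·m.
For a solid shaft τ_max = 16T/(πd³), so d = (16T/(π τ_allow))^(1/3) = (16·118.8/(π·1.33×10^8))^(1/3) = 0.01657 m.

16.6 mm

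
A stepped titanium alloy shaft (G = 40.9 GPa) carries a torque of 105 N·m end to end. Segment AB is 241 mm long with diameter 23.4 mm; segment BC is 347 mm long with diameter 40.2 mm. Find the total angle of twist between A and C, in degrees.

1.40°

J_AB = π(0.0234)⁴/32 = 2.94×10^-8 m⁴; J_BC = π(0.0402)⁴/32 = 2.56×10^-7 m⁴.
θ = (T/G)·Σ L_i/J_i = (105.0/40.9×10⁹)·(0.241/2.94×10^-8 + 0.347/2.56×10^-7) = 0.02449 rad.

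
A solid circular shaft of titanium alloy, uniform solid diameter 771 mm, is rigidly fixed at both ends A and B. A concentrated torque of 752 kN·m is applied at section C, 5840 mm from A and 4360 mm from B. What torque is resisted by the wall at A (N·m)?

321000 N·m

With uniform GJ and both ends fixed, compatibility θ_AC = θ_CB gives T_A·a = T_B·b, together with T_A + T_B = T₀.
T_A = T₀·b/(a+b) = 752000·4360/10200 = 321400 N·m; T_B = 430600 N·m.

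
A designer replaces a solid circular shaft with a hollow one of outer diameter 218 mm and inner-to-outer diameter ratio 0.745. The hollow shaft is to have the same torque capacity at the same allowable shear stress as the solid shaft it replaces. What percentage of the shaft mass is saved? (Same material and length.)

Equal τ_max and T ⇒ the solid shaft needs d_s³ = d_o³(1−k⁴), so d_s = 218·(1−0.745⁴)^(1/3) = 192.8 mm.
Area ratio A_h/A_s = d_o²(1−k²)/d_s² = (1−k²)/(1−k⁴)^(2/3) = 0.5688.
Mass saving = 1 − 0.5688 = 43.1 %.

43.1 %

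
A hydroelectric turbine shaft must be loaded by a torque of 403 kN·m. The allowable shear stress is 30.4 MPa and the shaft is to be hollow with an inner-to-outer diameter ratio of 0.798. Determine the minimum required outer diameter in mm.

484 mm

For a hollow shaft with d_i/d_o = 0.798: τ_max = 16T/(π d_o³ (1−k⁴)), so d_o = [16T/(π τ_allow (1−k⁴))]^(1/3) = [16·403000/(π·3.04×10^7·0.5945)]^(1/3) = 0.4843 m.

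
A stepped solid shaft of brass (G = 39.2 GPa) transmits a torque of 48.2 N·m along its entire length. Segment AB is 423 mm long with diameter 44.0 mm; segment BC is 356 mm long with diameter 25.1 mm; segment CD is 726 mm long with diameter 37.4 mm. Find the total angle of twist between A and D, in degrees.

J_AB = π(0.0440)⁴/32 = 3.68×10^-7 m⁴; J_BC = π(0.0251)⁴/32 = 3.90×10^-8 m⁴; J_CD = π(0.0374)⁴/32 = 1.92×10^-7 m⁴.
θ = (T/G)·Σ L_i/J_i = (48.20/39.2×10⁹)·(0.423/3.68×10^-7 + 0.356/3.90×10^-8 + 0.726/1.92×10^-7) = 0.01729 rad.

0.991°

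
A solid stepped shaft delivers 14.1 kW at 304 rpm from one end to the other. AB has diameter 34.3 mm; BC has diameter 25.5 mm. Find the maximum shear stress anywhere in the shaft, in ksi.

19.7 ksi

ω = 2π·304/60 = 31.83 rad/s, so T = P/ω = 14.1×10³ / 31.83 = 442.9 N·m.
Under the same torque, τ_max = 16T/(πd³) is largest where d is smallest — segment BC (d = 25.5 mm).
τ_max = 16·442.9/(π·(0.0255)³) = 1.360×10^8 Pa.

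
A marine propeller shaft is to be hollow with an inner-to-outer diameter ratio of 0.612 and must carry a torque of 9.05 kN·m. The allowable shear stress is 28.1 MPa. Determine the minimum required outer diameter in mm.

124 mm

For a hollow shaft with d_i/d_o = 0.612: τ_max = 16T/(π d_o³ (1−k⁴)), so d_o = [16T/(π τ_allow (1−k⁴))]^(1/3) = [16·9050/(π·2.81×10^7·0.8597)]^(1/3) = 0.1240 m.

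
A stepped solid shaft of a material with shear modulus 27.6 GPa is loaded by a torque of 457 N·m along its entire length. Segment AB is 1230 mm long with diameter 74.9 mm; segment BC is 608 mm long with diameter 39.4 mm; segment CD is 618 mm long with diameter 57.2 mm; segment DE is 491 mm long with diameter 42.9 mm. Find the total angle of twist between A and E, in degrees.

J_AB = π(0.0749)⁴/32 = 3.09×10^-6 m⁴; J_BC = π(0.0394)⁴/32 = 2.37×10^-7 m⁴; J_CD = π(0.0572)⁴/32 = 1.05×10^-6 m⁴; J_DE = π(0.0429)⁴/32 = 3.33×10^-7 m⁴.
θ = (T/G)·Σ L_i/J_i = (457.0/27.6×10⁹)·(1.23/3.09×10^-6 + 0.608/2.37×10^-7 + 0.618/1.05×10^-6 + 0.491/3.33×10^-7) = 0.08333 rad.

4.77°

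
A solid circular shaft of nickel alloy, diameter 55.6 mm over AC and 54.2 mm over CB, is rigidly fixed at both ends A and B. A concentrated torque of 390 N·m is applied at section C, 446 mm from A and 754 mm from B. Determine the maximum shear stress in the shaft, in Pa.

7.53e6 Pa

Compatibility: T_A·a/J_AC = T_B·b/J_CB with T_A + T_B = T₀.
J_AC = 9.38×10^-7 m⁴, J_CB = 8.47×10^-7 m⁴, so T_A = T₀·(J_AC/a)/((J_AC/a)+(J_CB/b)) = 254.2 N·m, T_B = 135.8 N·m.
τ in each portion: τ_AC = 7.53×10^6 Pa, τ_CB = 4.34×10^6 Pa; maximum is in AC.
τ_max = T_AC·r/J = 254.2·0.0278/9.38×10^-7 = 7.533×10^6 Pa.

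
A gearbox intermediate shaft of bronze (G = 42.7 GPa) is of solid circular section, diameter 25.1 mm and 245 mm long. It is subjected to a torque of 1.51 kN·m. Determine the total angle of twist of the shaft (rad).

0.222 rad

J = πd⁴/32 = π(0.0251)⁴/32 = 3.897×10^-8 m⁴.
θ = T·L/(G·J) = 1510 × 0.245 / (42.7×10⁹ × 3.897×10^-8) = 0.2223 rad.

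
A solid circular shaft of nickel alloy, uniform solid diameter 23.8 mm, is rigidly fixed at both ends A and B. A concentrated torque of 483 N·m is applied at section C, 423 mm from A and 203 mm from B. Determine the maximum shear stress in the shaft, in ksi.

With uniform GJ and both ends fixed, compatibility θ_AC = θ_CB gives T_A·a = T_B·b, together with T_A + T_B = T₀.
T_A = T₀·b/(a+b) = 483.0·203/626.0 = 156.6 N·m; T_B = 326.4 N·m.
τ in each portion: τ_AC = 5.92×10^7 Pa, τ_CB = 1.23×10^8 Pa; maximum is in CB.
τ_max = T_CB·r/J = 326.4·0.0119/3.15×10^-8 = 1.233×10^8 Pa.

17.9 ksi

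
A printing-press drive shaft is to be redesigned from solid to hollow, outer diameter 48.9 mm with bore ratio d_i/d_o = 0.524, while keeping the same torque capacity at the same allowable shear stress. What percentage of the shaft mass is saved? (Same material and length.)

Equal τ_max and T ⇒ the solid shaft needs d_s³ = d_o³(1−k⁴), so d_s = 48.9·(1−0.524⁴)^(1/3) = 47.64 mm.
Area ratio A_h/A_s = d_o²(1−k²)/d_s² = (1−k²)/(1−k⁴)^(2/3) = 0.7643.
Mass saving = 1 − 0.7643 = 23.6 %.

23.6 %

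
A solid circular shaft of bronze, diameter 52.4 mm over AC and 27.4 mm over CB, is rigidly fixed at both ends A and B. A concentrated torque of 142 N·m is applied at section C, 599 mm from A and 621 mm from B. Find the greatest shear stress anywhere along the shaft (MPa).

Compatibility: T_A·a/J_AC = T_B·b/J_CB with T_A + T_B = T₀.
J_AC = 7.40×10^-7 m⁴, J_CB = 5.53×10^-8 m⁴, so T_A = T₀·(J_AC/a)/((J_AC/a)+(J_CB/b)) = 132.4 N·m, T_B = 9.551 N·m.
τ in each portion: τ_AC = 4.69×10^6 Pa, τ_CB = 2.36×10^6 Pa; maximum is in AC.
τ_max = T_AC·r/J = 132.4·0.0262/7.40×10^-7 = 4.688×10^6 Pa.

4.69 MPa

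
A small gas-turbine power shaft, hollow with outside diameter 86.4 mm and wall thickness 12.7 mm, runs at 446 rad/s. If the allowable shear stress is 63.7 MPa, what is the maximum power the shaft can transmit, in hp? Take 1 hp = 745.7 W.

J = π(d_o⁴ − d_i⁴)/32 = π(0.0864⁴ − 0.0610⁴)/32 = 4.112×10^-6 m⁴.
T_max = τ_allow·J/r = 6.37×10^7 × 4.112×10^-6 / 0.0432 = 6063 N·m.
ω = 446 rad/s, so P_max = T_max·ω = 2.704×10^6 W.

3630 hp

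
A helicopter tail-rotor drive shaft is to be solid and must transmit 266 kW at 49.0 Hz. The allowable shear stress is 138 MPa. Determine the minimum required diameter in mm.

ω = 2π·49.0 = 307.9 rad/s, so T = P/ω = 266×10³ / 307.9 = 864.0 N·m.
For a solid shaft τ_max = 16T/(πd³), so d = (16T/(π τ_allow))^(1/3) = (16·864.0/(π·1.38×10^8))^(1/3) = 0.03171 m.

31.7 mm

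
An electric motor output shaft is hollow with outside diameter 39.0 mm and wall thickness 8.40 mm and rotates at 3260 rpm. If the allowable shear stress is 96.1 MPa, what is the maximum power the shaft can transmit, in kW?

J = π(d_o⁴ − d_i⁴)/32 = π(0.0390⁴ − 0.0222⁴)/32 = 2.033×10^-7 m⁴.
T_max = τ_allow·J/r = 9.61×10^7 × 2.033×10^-7 / 0.0195 = 1002 N·m.
ω = 2π·3260/60 = 341.4 rad/s, so P_max = T_max·ω = 3.420×10^5 W.

342 kW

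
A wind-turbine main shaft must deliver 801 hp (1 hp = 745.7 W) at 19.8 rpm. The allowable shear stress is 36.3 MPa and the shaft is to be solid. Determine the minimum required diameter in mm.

343 mm

ω = 2π·19.8/60 = 2.073 rad/s, so T = P/ω = 801×745.7 / 2.073 = 288100 N·m.
For a solid shaft τ_max = 16T/(πd³), so d = (16T/(π τ_allow))^(1/3) = (16·288100/(π·3.63×10^7))^(1/3) = 0.3432 m.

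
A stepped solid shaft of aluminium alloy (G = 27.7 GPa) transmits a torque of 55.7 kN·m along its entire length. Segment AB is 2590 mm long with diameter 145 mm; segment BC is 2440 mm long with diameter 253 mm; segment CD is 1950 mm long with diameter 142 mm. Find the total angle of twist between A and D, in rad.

0.230 rad

J_AB = π(0.145)⁴/32 = 4.34×10^-5 m⁴; J_BC = π(0.253)⁴/32 = 4.02×10^-4 m⁴; J_CD = π(0.142)⁴/32 = 3.99×10^-5 m⁴.
θ = (T/G)·Σ L_i/J_i = (55700/27.7×10⁹)·(2.59/4.34×10^-5 + 2.44/4.02×10^-4 + 1.95/3.99×10^-5) = 0.2304 rad.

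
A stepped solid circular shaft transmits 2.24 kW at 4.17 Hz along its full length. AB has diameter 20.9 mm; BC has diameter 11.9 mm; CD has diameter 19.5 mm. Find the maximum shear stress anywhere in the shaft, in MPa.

ω = 2π·4.17 = 26.20 rad/s, so T = P/ω = 2.24×10³ / 26.20 = 85.49 N·m.
Under the same torque, τ_max = 16T/(πd³) is largest where d is smallest — segment BC (d = 11.9 mm).
τ_max = 16·85.49/(π·(0.0119)³) = 2.584×10^8 Pa.

258 MPa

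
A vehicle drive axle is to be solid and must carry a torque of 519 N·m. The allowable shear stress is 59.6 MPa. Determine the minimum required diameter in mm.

For a solid shaft τ_max = 16T/(πd³), so d = (16T/(π τ_allow))^(1/3) = (16·519.0/(π·5.96×10^7))^(1/3) = 0.03540 m.

35.4 mm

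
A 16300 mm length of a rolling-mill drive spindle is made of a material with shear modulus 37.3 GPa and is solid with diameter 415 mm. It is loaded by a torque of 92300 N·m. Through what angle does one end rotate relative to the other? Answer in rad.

0.0139 rad

J = πd⁴/32 = π(0.415)⁴/32 = 2.912×10^-3 m⁴.
θ = T·L/(G·J) = 92300 × 16.3 / (37.3×10⁹ × 2.912×10^-3) = 0.01385 rad.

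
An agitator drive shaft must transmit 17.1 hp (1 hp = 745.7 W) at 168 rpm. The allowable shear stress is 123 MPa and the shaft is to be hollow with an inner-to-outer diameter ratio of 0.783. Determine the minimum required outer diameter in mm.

ω = 2π·168/60 = 17.59 rad/s, so T = P/ω = 17.1×745.7 / 17.59 = 724.8 N·m.
For a hollow shaft with d_i/d_o = 0.783: τ_max = 16T/(π d_o³ (1−k⁴)), so d_o = [16T/(π τ_allow (1−k⁴))]^(1/3) = [16·724.8/(π·1.23×10^8·0.6241)]^(1/3) = 0.03636 m.

36.4 mm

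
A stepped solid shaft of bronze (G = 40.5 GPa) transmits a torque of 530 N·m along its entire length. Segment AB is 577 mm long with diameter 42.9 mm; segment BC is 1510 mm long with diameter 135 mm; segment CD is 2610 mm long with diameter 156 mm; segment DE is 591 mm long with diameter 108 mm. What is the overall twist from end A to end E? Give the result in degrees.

1.40°

J_AB = π(0.0429)⁴/32 = 3.33×10^-7 m⁴; J_BC = π(0.135)⁴/32 = 3.26×10^-5 m⁴; J_CD = π(0.156)⁴/32 = 5.81×10^-5 m⁴; J_DE = π(0.108)⁴/32 = 1.34×10^-5 m⁴.
θ = (T/G)·Σ L_i/J_i = (530.0/40.5×10⁹)·(0.577/3.33×10^-7 + 1.51/3.26×10^-5 + 2.61/5.81×10^-5 + 0.591/1.34×10^-5) = 0.02448 rad.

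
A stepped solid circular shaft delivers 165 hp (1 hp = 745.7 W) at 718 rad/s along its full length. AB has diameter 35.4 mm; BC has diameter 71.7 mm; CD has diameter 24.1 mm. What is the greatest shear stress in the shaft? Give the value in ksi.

ω = 718 rad/s, so T = P/ω = 165×745.7 / 718.0 = 171.4 N·m.
Under the same torque, τ_max = 16T/(πd³) is largest where d is smallest — segment CD (d = 24.1 mm).
τ_max = 16·171.4/(π·(0.0241)³) = 6.235×10^7 Pa.

9.04 ksi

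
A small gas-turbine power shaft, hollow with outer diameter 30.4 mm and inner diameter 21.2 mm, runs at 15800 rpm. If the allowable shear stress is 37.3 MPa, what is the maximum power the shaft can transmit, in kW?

260 kW

J = π(d_o⁴ − d_i⁴)/32 = π(0.0304⁴ − 0.0212⁴)/32 = 6.402×10^-8 m⁴.
T_max = τ_allow·J/r = 3.73×10^7 × 6.402×10^-8 / 0.0152 = 157.1 N·m.
ω = 2π·15800/60 = 1655 rad/s, so P_max = T_max·ω = 2.599×10^5 W.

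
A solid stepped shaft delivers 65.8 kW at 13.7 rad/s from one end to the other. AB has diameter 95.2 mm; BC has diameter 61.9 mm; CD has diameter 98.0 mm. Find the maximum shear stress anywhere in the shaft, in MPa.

103 MPa

ω = 13.7 rad/s, so T = P/ω = 65.8×10³ / 13.70 = 4803 N·m.
Under the same torque, τ_max = 16T/(πd³) is largest where d is smallest — segment BC (d = 61.9 mm).
τ_max = 16·4803/(π·(0.0619)³) = 1.031×10^8 Pa.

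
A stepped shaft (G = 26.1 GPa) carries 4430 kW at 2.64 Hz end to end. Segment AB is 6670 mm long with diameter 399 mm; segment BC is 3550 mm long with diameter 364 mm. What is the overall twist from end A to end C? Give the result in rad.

ω = 2π·2.64 = 16.59 rad/s, so T = P/ω = 4430×10³ / 16.59 = 267100 N·m.
J_AB = π(0.399)⁴/32 = 2.49×10^-3 m⁴; J_BC = π(0.364)⁴/32 = 1.72×10^-3 m⁴.
θ = (T/G)·Σ L_i/J_i = (267100/26.1×10⁹)·(6.67/2.49×10^-3 + 3.55/1.72×10^-3) = 0.04851 rad.

0.0485 rad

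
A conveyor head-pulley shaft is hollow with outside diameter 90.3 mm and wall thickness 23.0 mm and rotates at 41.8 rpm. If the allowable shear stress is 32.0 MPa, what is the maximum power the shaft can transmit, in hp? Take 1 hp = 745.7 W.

25.6 hp

J = π(d_o⁴ − d_i⁴)/32 = π(0.0903⁴ − 0.0443⁴)/32 = 6.149×10^-6 m⁴.
T_max = τ_allow·J/r = 3.20×10^7 × 6.149×10^-6 / 0.0451 = 4358 N·m.
ω = 2π·41.8/60 = 4.377 rad/s, so P_max = T_max·ω = 1.908×10^4 W.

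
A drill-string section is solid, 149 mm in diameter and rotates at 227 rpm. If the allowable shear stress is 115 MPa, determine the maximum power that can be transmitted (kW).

J = πd⁴/32 = π(0.149)⁴/32 = 4.839×10^-5 m⁴.
T_max = τ_allow·J/r = 1.15×10^8 × 4.839×10^-5 / 0.0745 = 74690 N·m.
ω = 2π·227/60 = 23.77 rad/s, so P_max = T_max·ω = 1.776×10^6 W.

1780 kW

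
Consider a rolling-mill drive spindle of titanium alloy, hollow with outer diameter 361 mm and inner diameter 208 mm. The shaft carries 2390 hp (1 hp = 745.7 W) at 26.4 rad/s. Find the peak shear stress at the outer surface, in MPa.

8.21 MPa

ω = 26.4 rad/s, so T = P/ω = 2390×745.7 / 26.40 = 67510 N·m.
J = π(d_o⁴ − d_i⁴)/32 = π(0.361⁴ − 0.208⁴)/32 = 1.484×10^-3 m⁴.
τ_max = T·r/J = 67510 × 0.180 / 1.484×10^-3 = 8.213×10^6 Pa.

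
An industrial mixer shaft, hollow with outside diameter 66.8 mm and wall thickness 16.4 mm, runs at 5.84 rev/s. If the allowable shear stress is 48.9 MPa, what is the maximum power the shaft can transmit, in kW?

J = π(d_o⁴ − d_i⁴)/32 = π(0.0668⁴ − 0.0340⁴)/32 = 1.824×10^-6 m⁴.
T_max = τ_allow·J/r = 4.89×10^7 × 1.824×10^-6 / 0.0334 = 2670 N·m.
ω = 2π·5.84 = 36.69 rad/s, so P_max = T_max·ω = 9.797×10^4 W.

98.0 kW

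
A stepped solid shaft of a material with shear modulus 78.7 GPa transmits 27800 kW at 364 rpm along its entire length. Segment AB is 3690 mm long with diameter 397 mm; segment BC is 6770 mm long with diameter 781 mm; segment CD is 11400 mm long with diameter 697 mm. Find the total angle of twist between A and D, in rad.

ω = 2π·364/60 = 38.12 rad/s, so T = P/ω = 27800×10³ / 38.12 = 729300 N·m.
J_AB = π(0.397)⁴/32 = 2.44×10^-3 m⁴; J_BC = π(0.781)⁴/32 = 0.0365 m⁴; J_CD = π(0.697)⁴/32 = 0.0232 m⁴.
θ = (T/G)·Σ L_i/J_i = (729300/78.7×10⁹)·(3.69/2.44×10^-3 + 6.77/0.0365 + 11.4/0.0232) = 0.02030 rad.

0.0203 rad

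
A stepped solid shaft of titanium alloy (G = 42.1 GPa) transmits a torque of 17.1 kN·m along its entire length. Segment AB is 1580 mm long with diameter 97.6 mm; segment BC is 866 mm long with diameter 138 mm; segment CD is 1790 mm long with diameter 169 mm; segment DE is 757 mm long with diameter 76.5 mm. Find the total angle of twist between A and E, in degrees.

J_AB = π(0.0976)⁴/32 = 8.91×10^-6 m⁴; J_BC = π(0.138)⁴/32 = 3.56×10^-5 m⁴; J_CD = π(0.169)⁴/32 = 8.01×10^-5 m⁴; J_DE = π(0.0765)⁴/32 = 3.36×10^-6 m⁴.
θ = (T/G)·Σ L_i/J_i = (17100/42.1×10⁹)·(1.58/8.91×10^-6 + 0.866/3.56×10^-5 + 1.79/8.01×10^-5 + 0.757/3.36×10^-6) = 0.1824 rad.

10.5°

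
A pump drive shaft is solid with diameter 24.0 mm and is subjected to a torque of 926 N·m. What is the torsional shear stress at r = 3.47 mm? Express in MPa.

98.6 MPa

J = πd⁴/32 = π(0.0240)⁴/32 = 3.257×10^-8 m⁴.
Shear stress varies linearly with radius: τ = T·r/J = 926.0 × 0.00347 / 3.257×10^-8 = 9.865×10^7 Pa.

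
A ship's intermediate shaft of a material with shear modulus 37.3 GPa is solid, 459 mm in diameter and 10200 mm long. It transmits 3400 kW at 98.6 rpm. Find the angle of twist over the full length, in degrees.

1.18°

ω = 2π·98.6/60 = 10.33 rad/s, so T = P/ω = 3400×10³ / 10.33 = 329300 N·m.
J = πd⁴/32 = π(0.459)⁴/32 = 4.358×10^-3 m⁴.
θ = T·L/(G·J) = 329300 × 10.2 / (37.3×10⁹ × 4.358×10^-3) = 0.02066 rad.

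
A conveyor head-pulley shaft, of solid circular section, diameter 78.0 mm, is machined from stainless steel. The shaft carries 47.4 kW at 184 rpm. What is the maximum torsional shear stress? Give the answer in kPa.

26400 kPa

ω = 2π·184/60 = 19.27 rad/s, so T = P/ω = 47.4×10³ / 19.27 = 2460 N·m.
J = πd⁴/32 = π(0.0780)⁴/32 = 3.634×10^-6 m⁴.
τ_max = T·r/J = 2460 × 0.0390 / 3.634×10^-6 = 2.640×10^7 Pa.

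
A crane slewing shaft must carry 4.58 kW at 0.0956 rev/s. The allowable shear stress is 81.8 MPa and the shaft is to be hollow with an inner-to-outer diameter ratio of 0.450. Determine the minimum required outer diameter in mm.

79.1 mm

ω = 2π·0.0956 = 0.6007 rad/s, so T = P/ω = 4.58×10³ / 0.6007 = 7625 N·m.
For a hollow shaft with d_i/d_o = 0.450: τ_max = 16T/(π d_o³ (1−k⁴)), so d_o = [16T/(π τ_allow (1−k⁴))]^(1/3) = [16·7625/(π·8.18×10^7·0.9590)]^(1/3) = 0.07911 m.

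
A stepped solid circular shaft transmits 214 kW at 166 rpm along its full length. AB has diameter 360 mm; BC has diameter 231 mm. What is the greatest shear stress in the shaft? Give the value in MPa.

ω = 2π·166/60 = 17.38 rad/s, so T = P/ω = 214×10³ / 17.38 = 12310 N·m.
Under the same torque, τ_max = 16T/(πd³) is largest where d is smallest — segment BC (d = 231 mm).
τ_max = 16·12310/(π·(0.231)³) = 5.086×10^6 Pa.

5.09 MPa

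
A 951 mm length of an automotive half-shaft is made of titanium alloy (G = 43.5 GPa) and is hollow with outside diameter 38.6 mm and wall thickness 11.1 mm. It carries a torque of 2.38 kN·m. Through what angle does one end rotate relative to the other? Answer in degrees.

14.1°

J = π(d_o⁴ − d_i⁴)/32 = π(0.0386⁴ − 0.0164⁴)/32 = 2.108×10^-7 m⁴.
θ = T·L/(G·J) = 2380 × 0.951 / (43.5×10⁹ × 2.108×10^-7) = 0.2468 rad.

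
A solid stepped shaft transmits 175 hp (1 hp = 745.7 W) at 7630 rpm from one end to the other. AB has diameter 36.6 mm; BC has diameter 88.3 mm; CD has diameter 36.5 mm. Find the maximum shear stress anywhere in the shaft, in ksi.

2.48 ksi

ω = 2π·7630/60 = 799.0 rad/s, so T = P/ω = 175×745.7 / 799.0 = 163.3 N·m.
Under the same torque, τ_max = 16T/(πd³) is largest where d is smallest — segment CD (d = 36.5 mm).
τ_max = 16·163.3/(π·(0.0365)³) = 1.711×10^7 Pa.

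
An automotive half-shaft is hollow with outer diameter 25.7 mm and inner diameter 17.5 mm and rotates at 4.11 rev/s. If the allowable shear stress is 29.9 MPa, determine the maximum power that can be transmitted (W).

J = π(d_o⁴ − d_i⁴)/32 = π(0.0257⁴ − 0.0175⁴)/32 = 3.362×10^-8 m⁴.
T_max = τ_allow·J/r = 2.99×10^7 × 3.362×10^-8 / 0.0129 = 78.23 N·m.
ω = 2π·4.11 = 25.82 rad/s, so P_max = T_max·ω = 2020 W.

2020 W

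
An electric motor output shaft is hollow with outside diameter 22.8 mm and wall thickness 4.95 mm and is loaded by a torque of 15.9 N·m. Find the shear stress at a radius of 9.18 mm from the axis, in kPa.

6130 kPa

J = π(d_o⁴ − d_i⁴)/32 = π(0.0228⁴ − 0.0129⁴)/32 = 2.381×10^-8 m⁴.
Shear stress varies linearly with radius: τ = T·r/J = 15.90 × 0.00918 / 2.381×10^-8 = 6.130×10^6 Pa.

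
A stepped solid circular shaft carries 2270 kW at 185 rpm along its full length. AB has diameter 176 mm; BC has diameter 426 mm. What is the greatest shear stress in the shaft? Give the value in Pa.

ω = 2π·185/60 = 19.37 rad/s, so T = P/ω = 2270×10³ / 19.37 = 117200 N·m.
Under the same torque, τ_max = 16T/(πd³) is largest where d is smallest — segment AB (d = 176 mm).
τ_max = 16·117200/(π·(0.176)³) = 1.095×10^8 Pa.

1.09e8 Pa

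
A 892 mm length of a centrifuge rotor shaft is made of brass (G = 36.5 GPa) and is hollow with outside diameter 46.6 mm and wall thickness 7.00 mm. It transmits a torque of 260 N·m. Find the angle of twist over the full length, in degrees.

1.03°

J = π(d_o⁴ − d_i⁴)/32 = π(0.0466⁴ − 0.0326⁴)/32 = 3.521×10^-7 m⁴.
θ = T·L/(G·J) = 260.0 × 0.892 / (36.5×10⁹ × 3.521×10^-7) = 0.01805 rad.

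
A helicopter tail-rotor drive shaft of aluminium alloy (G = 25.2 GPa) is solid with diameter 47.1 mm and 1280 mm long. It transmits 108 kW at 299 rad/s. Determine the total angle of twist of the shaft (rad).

0.0380 rad

ω = 299 rad/s, so T = P/ω = 108×10³ / 299.0 = 361.2 N·m.
J = πd⁴/32 = π(0.0471)⁴/32 = 4.832×10^-7 m⁴.
θ = T·L/(G·J) = 361.2 × 1.28 / (25.2×10⁹ × 4.832×10^-7) = 0.03797 rad.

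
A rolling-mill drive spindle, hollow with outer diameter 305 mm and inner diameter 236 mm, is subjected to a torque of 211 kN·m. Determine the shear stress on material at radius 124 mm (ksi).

6.96 ksi

J = π(d_o⁴ − d_i⁴)/32 = π(0.305⁴ − 0.236⁴)/32 = 5.450×10^-4 m⁴.
Shear stress varies linearly with radius: τ = T·r/J = 211000 × 0.124 / 5.450×10^-4 = 4.800×10^7 Pa.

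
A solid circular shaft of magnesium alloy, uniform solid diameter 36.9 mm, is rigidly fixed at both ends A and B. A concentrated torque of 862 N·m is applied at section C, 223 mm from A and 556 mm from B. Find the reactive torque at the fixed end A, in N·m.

615 N·m

With uniform GJ and both ends fixed, compatibility θ_AC = θ_CB gives T_A·a = T_B·b, together with T_A + T_B = T₀.
T_A = T₀·b/(a+b) = 862.0·556/779.0 = 615.2 N·m; T_B = 246.8 N·m.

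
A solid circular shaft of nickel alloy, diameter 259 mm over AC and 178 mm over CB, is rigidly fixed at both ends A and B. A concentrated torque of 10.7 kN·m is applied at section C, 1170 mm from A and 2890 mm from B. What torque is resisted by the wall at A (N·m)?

Compatibility: T_A·a/J_AC = T_B·b/J_CB with T_A + T_B = T₀.
J_AC = 4.42×10^-4 m⁴, J_CB = 9.86×10^-5 m⁴, so T_A = T₀·(J_AC/a)/((J_AC/a)+(J_CB/b)) = 9814 N·m, T_B = 886.3 N·m.

9810 N·m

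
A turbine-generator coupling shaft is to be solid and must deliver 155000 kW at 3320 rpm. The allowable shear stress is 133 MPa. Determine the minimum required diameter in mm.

ω = 2π·3320/60 = 347.7 rad/s, so T = P/ω = 155000×10³ / 347.7 = 445800 N·m.
For a solid shaft τ_max = 16T/(πd³), so d = (16T/(π τ_allow))^(1/3) = (16·445800/(π·1.33×10^8))^(1/3) = 0.2575 m.

257 mm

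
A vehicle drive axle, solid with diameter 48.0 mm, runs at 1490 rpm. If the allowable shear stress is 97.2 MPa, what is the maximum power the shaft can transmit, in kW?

329 kW

J = πd⁴/32 = π(0.0480)⁴/32 = 5.212×10^-7 m⁴.
T_max = τ_allow·J/r = 9.72×10^7 × 5.212×10^-7 / 0.0240 = 2111 N·m.
ω = 2π·1490/60 = 156.0 rad/s, so P_max = T_max·ω = 3.293×10^5 W.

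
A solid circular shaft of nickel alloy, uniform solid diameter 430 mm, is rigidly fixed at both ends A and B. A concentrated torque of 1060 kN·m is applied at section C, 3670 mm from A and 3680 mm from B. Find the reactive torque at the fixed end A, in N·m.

531000 N·m

With uniform GJ and both ends fixed, compatibility θ_AC = θ_CB gives T_A·a = T_B·b, together with T_A + T_B = T₀.
T_A = T₀·b/(a+b) = 1.060e6·3680/7350 = 530700 N·m; T_B = 529300 N·m.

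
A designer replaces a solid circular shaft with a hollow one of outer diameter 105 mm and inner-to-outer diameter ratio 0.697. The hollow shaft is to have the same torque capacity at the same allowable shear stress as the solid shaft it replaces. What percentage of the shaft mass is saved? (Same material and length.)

Equal τ_max and T ⇒ the solid shaft needs d_s³ = d_o³(1−k⁴), so d_s = 105·(1−0.697⁴)^(1/3) = 95.99 mm.
Area ratio A_h/A_s = d_o²(1−k²)/d_s² = (1−k²)/(1−k⁴)^(2/3) = 0.6153.
Mass saving = 1 − 0.6153 = 38.5 %.

38.5 %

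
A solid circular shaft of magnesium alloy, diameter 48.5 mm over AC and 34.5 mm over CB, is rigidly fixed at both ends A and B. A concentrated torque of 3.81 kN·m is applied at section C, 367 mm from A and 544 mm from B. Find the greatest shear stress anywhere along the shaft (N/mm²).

Compatibility: T_A·a/J_AC = T_B·b/J_CB with T_A + T_B = T₀.
J_AC = 5.43×10^-7 m⁴, J_CB = 1.39×10^-7 m⁴, so T_A = T₀·(J_AC/a)/((J_AC/a)+(J_CB/b)) = 3249 N·m, T_B = 561.2 N·m.
τ in each portion: τ_AC = 1.45×10^8 Pa, τ_CB = 6.96×10^7 Pa; maximum is in AC.
τ_max = T_AC·r/J = 3249·0.0243/5.43×10^-7 = 1.450×10^8 Pa.

145 N/mm²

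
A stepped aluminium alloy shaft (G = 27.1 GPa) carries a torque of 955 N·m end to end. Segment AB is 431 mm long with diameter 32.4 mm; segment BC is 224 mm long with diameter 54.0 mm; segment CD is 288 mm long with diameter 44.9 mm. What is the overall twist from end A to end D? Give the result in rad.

J_AB = π(0.0324)⁴/32 = 1.08×10^-7 m⁴; J_BC = π(0.0540)⁴/32 = 8.35×10^-7 m⁴; J_CD = π(0.0449)⁴/32 = 3.99×10^-7 m⁴.
θ = (T/G)·Σ L_i/J_i = (955.0/27.1×10⁹)·(0.431/1.08×10^-7 + 0.224/8.35×10^-7 + 0.288/3.99×10^-7) = 0.1753 rad.

0.175 rad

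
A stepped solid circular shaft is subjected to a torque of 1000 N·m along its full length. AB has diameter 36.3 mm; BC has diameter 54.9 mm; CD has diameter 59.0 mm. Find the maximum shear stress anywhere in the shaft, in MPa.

106 MPa

Under the same torque, τ_max = 16T/(πd³) is largest where d is smallest — segment AB (d = 36.3 mm).
τ_max = 16·1000/(π·(0.0363)³) = 1.065×10^8 Pa.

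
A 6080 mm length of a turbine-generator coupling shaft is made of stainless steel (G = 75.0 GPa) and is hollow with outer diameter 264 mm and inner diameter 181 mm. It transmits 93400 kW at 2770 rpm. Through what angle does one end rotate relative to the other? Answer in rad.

ω = 2π·2770/60 = 290.1 rad/s, so T = P/ω = 93400×10³ / 290.1 = 322000 N·m.
J = π(d_o⁴ − d_i⁴)/32 = π(0.264⁴ − 0.181⁴)/32 = 3.715×10^-4 m⁴.
θ = T·L/(G·J) = 322000 × 6.08 / (75.0×10⁹ × 3.715×10^-4) = 0.07026 rad.

0.0703 rad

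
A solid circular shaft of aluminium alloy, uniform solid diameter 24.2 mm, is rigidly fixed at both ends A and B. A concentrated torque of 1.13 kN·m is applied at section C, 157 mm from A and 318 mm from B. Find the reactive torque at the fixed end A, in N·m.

757 N·m

With uniform GJ and both ends fixed, compatibility θ_AC = θ_CB gives T_A·a = T_B·b, together with T_A + T_B = T₀.
T_A = T₀·b/(a+b) = 1130·318/475.0 = 756.5 N·m; T_B = 373.5 N·m.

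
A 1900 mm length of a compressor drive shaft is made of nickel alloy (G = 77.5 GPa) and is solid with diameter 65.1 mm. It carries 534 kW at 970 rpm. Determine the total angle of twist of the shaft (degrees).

4.19°

ω = 2π·970/60 = 101.6 rad/s, so T = P/ω = 534×10³ / 101.6 = 5257 N·m.
J = πd⁴/32 = π(0.0651)⁴/32 = 1.763×10^-6 m⁴.
θ = T·L/(G·J) = 5257 × 1.90 / (77.5×10⁹ × 1.763×10^-6) = 0.07309 rad.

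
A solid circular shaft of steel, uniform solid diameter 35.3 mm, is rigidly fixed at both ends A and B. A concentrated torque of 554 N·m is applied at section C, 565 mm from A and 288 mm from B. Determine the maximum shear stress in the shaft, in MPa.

With uniform GJ and both ends fixed, compatibility θ_AC = θ_CB gives T_A·a = T_B·b, together with T_A + T_B = T₀.
T_A = T₀·b/(a+b) = 554.0·288/853.0 = 187.0 N·m; T_B = 367.0 N·m.
τ in each portion: τ_AC = 2.17×10^7 Pa, τ_CB = 4.25×10^7 Pa; maximum is in CB.
τ_max = T_CB·r/J = 367.0·0.0176/1.52×10^-7 = 4.249×10^7 Pa.

42.5 MPa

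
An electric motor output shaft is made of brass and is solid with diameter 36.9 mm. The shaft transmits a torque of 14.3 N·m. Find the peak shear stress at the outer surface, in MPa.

1.45 MPa

J = πd⁴/32 = π(0.0369)⁴/32 = 1.820×10^-7 m⁴.
τ_max = T·r/J = 14.30 × 0.0184 / 1.820×10^-7 = 1.450×10^6 Pa.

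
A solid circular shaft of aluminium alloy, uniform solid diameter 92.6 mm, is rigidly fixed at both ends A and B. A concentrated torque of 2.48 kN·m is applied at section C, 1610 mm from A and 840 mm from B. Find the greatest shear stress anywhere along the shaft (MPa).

10.5 MPa

With uniform GJ and both ends fixed, compatibility θ_AC = θ_CB gives T_A·a = T_B·b, together with T_A + T_B = T₀.
T_A = T₀·b/(a+b) = 2480·840/2450 = 850.3 N·m; T_B = 1630 N·m.
τ in each portion: τ_AC = 5.45×10^6 Pa, τ_CB = 1.05×10^7 Pa; maximum is in CB.
τ_max = T_CB·r/J = 1630·0.0463/7.22×10^-6 = 1.045×10^7 Pa.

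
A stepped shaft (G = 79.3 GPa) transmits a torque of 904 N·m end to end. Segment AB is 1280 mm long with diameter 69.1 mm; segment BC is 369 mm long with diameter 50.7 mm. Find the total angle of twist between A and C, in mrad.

13.0 mrad

J_AB = π(0.0691)⁴/32 = 2.24×10^-6 m⁴; J_BC = π(0.0507)⁴/32 = 6.49×10^-7 m⁴.
θ = (T/G)·Σ L_i/J_i = (904.0/79.3×10⁹)·(1.28/2.24×10^-6 + 0.369/6.49×10^-7) = 0.01300 rad.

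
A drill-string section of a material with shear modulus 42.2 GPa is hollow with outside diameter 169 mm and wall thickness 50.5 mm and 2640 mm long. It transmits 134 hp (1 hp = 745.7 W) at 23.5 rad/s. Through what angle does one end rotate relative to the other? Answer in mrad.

ω = 23.5 rad/s, so T = P/ω = 134×745.7 / 23.50 = 4252 N·m.
J = π(d_o⁴ − d_i⁴)/32 = π(0.169⁴ − 0.0680⁴)/32 = 7.799×10^-5 m⁴.
θ = T·L/(G·J) = 4252 × 2.64 / (42.2×10⁹ × 7.799×10^-5) = 3.411×10^-3 rad.

3.41 mrad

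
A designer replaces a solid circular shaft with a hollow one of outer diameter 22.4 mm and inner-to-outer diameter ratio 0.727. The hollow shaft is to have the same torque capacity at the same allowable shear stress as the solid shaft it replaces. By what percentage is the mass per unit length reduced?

41.3 %

Equal τ_max and T ⇒ the solid shaft needs d_s³ = d_o³(1−k⁴), so d_s = 22.4·(1−0.727⁴)^(1/3) = 20.08 mm.
Area ratio A_h/A_s = d_o²(1−k²)/d_s² = (1−k²)/(1−k⁴)^(2/3) = 0.5865.
Mass saving = 1 − 0.5865 = 41.3 %.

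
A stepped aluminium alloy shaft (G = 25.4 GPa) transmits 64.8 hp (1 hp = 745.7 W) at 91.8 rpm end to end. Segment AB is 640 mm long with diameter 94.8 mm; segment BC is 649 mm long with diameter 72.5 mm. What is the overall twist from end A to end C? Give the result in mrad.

ω = 2π·91.8/60 = 9.613 rad/s, so T = P/ω = 64.8×745.7 / 9.613 = 5027 N·m.
J_AB = π(0.0948)⁴/32 = 7.93×10^-6 m⁴; J_BC = π(0.0725)⁴/32 = 2.71×10^-6 m⁴.
θ = (T/G)·Σ L_i/J_i = (5027/25.4×10⁹)·(0.640/7.93×10^-6 + 0.649/2.71×10^-6) = 0.06332 rad.

63.3 mrad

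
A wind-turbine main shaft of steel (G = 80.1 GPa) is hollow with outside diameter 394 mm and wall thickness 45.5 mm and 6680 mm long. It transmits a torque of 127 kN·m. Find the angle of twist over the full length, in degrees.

0.394°

J = π(d_o⁴ − d_i⁴)/32 = π(0.394⁴ − 0.303⁴)/32 = 1.538×10^-3 m⁴.
θ = T·L/(G·J) = 127000 × 6.68 / (80.1×10⁹ × 1.538×10^-3) = 6.885×10^-3 rad.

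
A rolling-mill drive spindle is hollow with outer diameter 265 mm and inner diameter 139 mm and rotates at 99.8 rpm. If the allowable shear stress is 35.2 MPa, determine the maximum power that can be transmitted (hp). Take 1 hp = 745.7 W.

1670 hp

J = π(d_o⁴ − d_i⁴)/32 = π(0.265⁴ − 0.139⁴)/32 = 4.475×10^-4 m⁴.
T_max = τ_allow·J/r = 3.52×10^7 × 4.475×10^-4 / 0.133 = 118900 N·m.
ω = 2π·99.8/60 = 10.45 rad/s, so P_max = T_max·ω = 1.242×10^6 W.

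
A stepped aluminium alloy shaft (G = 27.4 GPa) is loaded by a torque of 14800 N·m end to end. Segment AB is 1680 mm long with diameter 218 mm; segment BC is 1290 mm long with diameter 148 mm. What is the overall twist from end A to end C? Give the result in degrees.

1.08°

J_AB = π(0.218)⁴/32 = 2.22×10^-4 m⁴; J_BC = π(0.148)⁴/32 = 4.71×10^-5 m⁴.
θ = (T/G)·Σ L_i/J_i = (14800/27.4×10⁹)·(1.68/2.22×10^-4 + 1.29/4.71×10^-5) = 0.01889 rad.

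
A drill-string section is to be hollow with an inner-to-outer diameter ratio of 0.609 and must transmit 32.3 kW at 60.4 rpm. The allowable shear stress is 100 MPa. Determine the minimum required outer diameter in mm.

ω = 2π·60.4/60 = 6.325 rad/s, so T = P/ω = 32.3×10³ / 6.325 = 5107 N·m.
For a hollow shaft with d_i/d_o = 0.609: τ_max = 16T/(π d_o³ (1−k⁴)), so d_o = [16T/(π τ_allow (1−k⁴))]^(1/3) = [16·5107/(π·1.00×10^8·0.8624)]^(1/3) = 0.06706 m.

67.1 mm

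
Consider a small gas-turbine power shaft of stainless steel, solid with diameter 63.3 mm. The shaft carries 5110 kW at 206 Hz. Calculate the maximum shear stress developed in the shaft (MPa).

ω = 2π·206 = 1294 rad/s, so T = P/ω = 5110×10³ / 1294 = 3948 N·m.
J = πd⁴/32 = π(0.0633)⁴/32 = 1.576×10^-6 m⁴.
τ_max = T·r/J = 3948 × 0.0316 / 1.576×10^-6 = 7.927×10^7 Pa.

79.3 MPa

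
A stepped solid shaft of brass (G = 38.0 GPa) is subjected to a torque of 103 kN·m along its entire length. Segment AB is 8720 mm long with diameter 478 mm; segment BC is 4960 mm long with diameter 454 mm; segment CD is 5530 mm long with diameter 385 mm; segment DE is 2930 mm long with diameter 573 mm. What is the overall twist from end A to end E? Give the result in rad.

0.0155 rad

J_AB = π(0.478)⁴/32 = 5.13×10^-3 m⁴; J_BC = π(0.454)⁴/32 = 4.17×10^-3 m⁴; J_CD = π(0.385)⁴/32 = 2.16×10^-3 m⁴; J_DE = π(0.573)⁴/32 = 0.0106 m⁴.
θ = (T/G)·Σ L_i/J_i = (103000/38.0×10⁹)·(8.72/5.13×10^-3 + 4.96/4.17×10^-3 + 5.53/2.16×10^-3 + 2.93/0.0106) = 0.01553 rad.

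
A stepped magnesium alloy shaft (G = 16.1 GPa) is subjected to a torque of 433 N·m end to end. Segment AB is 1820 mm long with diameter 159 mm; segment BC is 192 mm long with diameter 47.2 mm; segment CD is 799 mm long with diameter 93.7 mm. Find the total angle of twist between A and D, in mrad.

J_AB = π(0.159)⁴/32 = 6.27×10^-5 m⁴; J_BC = π(0.0472)⁴/32 = 4.87×10^-7 m⁴; J_CD = π(0.0937)⁴/32 = 7.57×10^-6 m⁴.
θ = (T/G)·Σ L_i/J_i = (433.0/16.1×10⁹)·(1.82/6.27×10^-5 + 0.192/4.87×10^-7 + 0.799/7.57×10^-6) = 0.01422 rad.

14.2 mrad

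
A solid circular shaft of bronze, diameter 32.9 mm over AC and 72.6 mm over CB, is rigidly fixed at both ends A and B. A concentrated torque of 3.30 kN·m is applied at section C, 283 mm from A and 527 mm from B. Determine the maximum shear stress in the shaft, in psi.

Compatibility: T_A·a/J_AC = T_B·b/J_CB with T_A + T_B = T₀.
J_AC = 1.15×10^-7 m⁴, J_CB = 2.73×10^-6 m⁴, so T_A = T₀·(J_AC/a)/((J_AC/a)+(J_CB/b)) = 240.3 N·m, T_B = 3060 N·m.
τ in each portion: τ_AC = 3.44×10^7 Pa, τ_CB = 4.07×10^7 Pa; maximum is in CB.
τ_max = T_CB·r/J = 3060·0.0363/2.73×10^-6 = 4.072×10^7 Pa.

5910 psi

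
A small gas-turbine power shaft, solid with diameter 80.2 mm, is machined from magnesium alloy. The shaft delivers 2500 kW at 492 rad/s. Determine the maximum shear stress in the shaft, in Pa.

ω = 492 rad/s, so T = P/ω = 2500×10³ / 492.0 = 5081 N·m.
J = πd⁴/32 = π(0.0802)⁴/32 = 4.062×10^-6 m⁴.
τ_max = T·r/J = 5081 × 0.0401 / 4.062×10^-6 = 5.017×10^7 Pa.

5.02e7 Pa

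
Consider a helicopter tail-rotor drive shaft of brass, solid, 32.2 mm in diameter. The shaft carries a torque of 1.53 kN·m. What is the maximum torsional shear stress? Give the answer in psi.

33900 psi

J = πd⁴/32 = π(0.0322)⁴/32 = 1.055×10^-7 m⁴.
τ_max = T·r/J = 1530 × 0.0161 / 1.055×10^-7 = 2.334×10^8 Pa.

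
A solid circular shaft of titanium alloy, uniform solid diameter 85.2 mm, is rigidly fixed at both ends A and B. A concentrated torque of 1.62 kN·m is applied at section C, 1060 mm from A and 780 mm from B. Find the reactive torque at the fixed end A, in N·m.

687 N·m

With uniform GJ and both ends fixed, compatibility θ_AC = θ_CB gives T_A·a = T_B·b, together with T_A + T_B = T₀.
T_A = T₀·b/(a+b) = 1620·780/1840 = 686.7 N·m; T_B = 933.3 N·m.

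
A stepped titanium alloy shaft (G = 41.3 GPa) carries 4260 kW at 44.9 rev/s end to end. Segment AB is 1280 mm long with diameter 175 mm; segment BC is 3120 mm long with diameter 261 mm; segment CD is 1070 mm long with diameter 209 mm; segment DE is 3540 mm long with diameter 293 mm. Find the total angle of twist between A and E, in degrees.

ω = 2π·44.9 = 282.1 rad/s, so T = P/ω = 4260×10³ / 282.1 = 15100 N·m.
J_AB = π(0.175)⁴/32 = 9.21×10^-5 m⁴; J_BC = π(0.261)⁴/32 = 4.56×10^-4 m⁴; J_CD = π(0.209)⁴/32 = 1.87×10^-4 m⁴; J_DE = π(0.293)⁴/32 = 7.24×10^-4 m⁴.
θ = (T/G)·Σ L_i/J_i = (15100/41.3×10⁹)·(1.28/9.21×10^-5 + 3.12/4.56×10^-4 + 1.07/1.87×10^-4 + 3.54/7.24×10^-4) = 0.01146 rad.

0.657°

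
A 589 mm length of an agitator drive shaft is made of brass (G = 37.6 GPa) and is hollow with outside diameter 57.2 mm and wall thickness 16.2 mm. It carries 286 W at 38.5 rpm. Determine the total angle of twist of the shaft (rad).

ω = 2π·38.5/60 = 4.032 rad/s, so T = P/ω = 286 / 4.032 = 70.94 N·m.
J = π(d_o⁴ − d_i⁴)/32 = π(0.0572⁴ − 0.0248⁴)/32 = 1.014×10^-6 m⁴.
θ = T·L/(G·J) = 70.94 × 0.589 / (37.6×10⁹ × 1.014×10^-6) = 1.096×10^-3 rad.

0.00110 rad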